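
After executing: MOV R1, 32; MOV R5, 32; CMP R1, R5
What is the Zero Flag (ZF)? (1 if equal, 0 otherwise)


Register state trace:
  MOV R1, 32  → R1 = 32
  MOV R5, 32  → R5 = 32
  CMP R1, R5  → computes 32 - 32 = 0
  Result is zero, so values are equal
ZF = 1

1


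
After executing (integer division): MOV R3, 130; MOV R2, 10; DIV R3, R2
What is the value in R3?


Register state trace:
  MOV R3, 130  → R3 = 130
  MOV R2, 10  → R2 = 10
  DIV R3, R2  → R3 = 130 // 10 = 13
Final: R3 = 13

13


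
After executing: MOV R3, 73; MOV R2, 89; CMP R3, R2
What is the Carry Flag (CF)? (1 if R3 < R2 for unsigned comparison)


Register state trace:
  MOV R3, 73  → R3 = 73
  MOV R2, 89  → R2 = 89
  CMP R3, R2  → unsigned 73 - 89: borrow occurs
  73 < 89, so CF = 1
CF = 1

1


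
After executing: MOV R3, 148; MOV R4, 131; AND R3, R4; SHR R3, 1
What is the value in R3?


Register state trace:
  MOV R3, 148  → R3 = 148 (0b10010100)
  MOV R4, 131  → R4 = 131 (0b10000011)
  AND R3, R4  → R3 = 148 AND 131 = 128 (0b10000000)
  SHR R3, 1  → R3 = 128 >> 1 = 64
Final: R3 = 64

64


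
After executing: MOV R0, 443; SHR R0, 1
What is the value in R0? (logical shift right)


Register state trace:
  MOV R0, 443  → R0 = 443
  SHR R0, 1  → R0 = 443 >> 1 = 443 // 2^1 = 221
Final: R0 = 221

221


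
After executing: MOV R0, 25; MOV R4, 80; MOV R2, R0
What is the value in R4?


Register state trace:
  MOV R0, 25  → R0 = 25
  MOV R4, 80  → R4 = 80
  MOV R2, R0  → R2 = 25
Final: R4 = 80

80


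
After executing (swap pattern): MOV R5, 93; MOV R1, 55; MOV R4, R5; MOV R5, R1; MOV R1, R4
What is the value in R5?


Register state trace (swap pattern):
  MOV R5, 93  → R5 = 93
  MOV R1, 55  → R1 = 55
  MOV R4, R5  → R4 = 93  (save R5)
  MOV R5, R1  → R5 = 55  (R5 gets R1's value)
  MOV R1, R4  → R1 = 93  (R1 gets saved value)
Final: R5 = 55

55


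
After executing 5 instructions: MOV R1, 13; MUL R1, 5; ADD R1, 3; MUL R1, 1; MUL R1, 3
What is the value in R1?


Register state trace:
  MOV R1, 13  → R1 = 13
  MUL R1, 5  → R1 = 13 * 5 = 65
  ADD R1, 3  → R1 = 65 + 3 = 68
  MUL R1, 1  → R1 = 68 * 1 = 68
  MUL R1, 3  → R1 = 68 * 3 = 204
Final: R1 = 204

204


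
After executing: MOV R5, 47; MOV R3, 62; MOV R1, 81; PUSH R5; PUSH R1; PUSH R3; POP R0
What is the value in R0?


Stack trace (top is rightmost):
  MOV R5, 47  → R5 = 47
  MOV R3, 62  → R3 = 62
  MOV R1, 81  → R1 = 81
  PUSH R5  → stack: [47]
  PUSH R1  → stack: [47, 81]
  PUSH R3  → stack: [47, 81, 62]
  POP R0  → R0 = 62, stack: [47, 81]
Final: R0 = 62

62


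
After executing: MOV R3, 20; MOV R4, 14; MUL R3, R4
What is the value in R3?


Register state trace:
  MOV R3, 20  → R3 = 20
  MOV R4, 14  → R4 = 14
  MUL R3, R4  → R3 = 20 * 14 = 280
Final: R3 = 280

280


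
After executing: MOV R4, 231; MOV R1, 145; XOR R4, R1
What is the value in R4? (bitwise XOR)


Register state trace:
  MOV R4, 231  → R4 = 231 (0b11100111)
  MOV R1, 145  → R1 = 145 (0b10010001)
  XOR R4, R1  → R4 = 231 XOR 145 = 118 (0b01110110)
Final: R4 = 118

118


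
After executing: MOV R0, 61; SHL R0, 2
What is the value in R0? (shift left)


Register state trace:
  MOV R0, 61  → R0 = 61
  SHL R0, 2  → R0 = 61 << 2 = 61 * 2^2 = 244
Final: R0 = 244

244


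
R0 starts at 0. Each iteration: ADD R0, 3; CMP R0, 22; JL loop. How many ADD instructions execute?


Loop trace (R0 starts at 0, target 22, step 3):
  ADD #1: R0 = 0 + 3 = 3  → 3 < 22, loop
  ADD #2: R0 = 3 + 3 = 6  → 6 < 22, loop
  ADD #3: R0 = 6 + 3 = 9  → 9 < 22, loop
  ADD #4: R0 = 9 + 3 = 12  → 12 < 22, loop
  ADD #5: R0 = 12 + 3 = 15  → 15 < 22, loop
  ADD #6: R0 = 15 + 3 = 18  → 18 < 22, loop
  ADD #7: R0 = 18 + 3 = 21  → 21 < 22, loop
  ADD #8: R0 = 21 + 3 = 24  → 24 >= 22, exit
Total ADD instructions: 8

8


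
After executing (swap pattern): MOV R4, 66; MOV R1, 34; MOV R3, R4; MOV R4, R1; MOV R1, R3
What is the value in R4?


Register state trace (swap pattern):
  MOV R4, 66  → R4 = 66
  MOV R1, 34  → R1 = 34
  MOV R3, R4  → R3 = 66  (save R4)
  MOV R4, R1  → R4 = 34  (R4 gets R1's value)
  MOV R1, R3  → R1 = 66  (R1 gets saved value)
Final: R4 = 34

34


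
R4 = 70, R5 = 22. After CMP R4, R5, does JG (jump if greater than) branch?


Trace:
  R4 = 70, R5 = 22
  CMP R4, R5  → compares 70 vs 22
  JG checks: is 70 greater than 22?
  70 > 22, so condition is true
Branch taken: Yes

Yes


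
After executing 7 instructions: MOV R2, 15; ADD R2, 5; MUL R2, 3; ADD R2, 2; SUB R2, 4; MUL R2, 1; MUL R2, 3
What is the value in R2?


Register state trace:
  MOV R2, 15  → R2 = 15
  ADD R2, 5  → R2 = 15 + 5 = 20
  MUL R2, 3  → R2 = 20 * 3 = 60
  ADD R2, 2  → R2 = 60 + 2 = 62
  SUB R2, 4  → R2 = 62 - 4 = 58
  MUL R2, 1  → R2 = 58 * 1 = 58
  MUL R2, 3  → R2 = 58 * 3 = 174
Final: R2 = 174

174


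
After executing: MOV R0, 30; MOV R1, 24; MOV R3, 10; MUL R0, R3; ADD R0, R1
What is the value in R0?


Register state trace:
  MOV R0, 30  → R0 = 30
  MOV R1, 24  → R1 = 24
  MOV R3, 10  → R3 = 10
  MUL R0, R3  → R0 = 30 * 10 = 300
  ADD R0, R1  → R0 = 300 + 24 = 324
Final: R0 = 324

324


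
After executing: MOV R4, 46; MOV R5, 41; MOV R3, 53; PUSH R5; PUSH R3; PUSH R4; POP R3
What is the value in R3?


Stack trace (top is rightmost):
  MOV R4, 46  → R4 = 46
  MOV R5, 41  → R5 = 41
  MOV R3, 53  → R3 = 53
  PUSH R5  → stack: [41]
  PUSH R3  → stack: [41, 53]
  PUSH R4  → stack: [41, 53, 46]
  POP R3  → R3 = 46, stack: [41, 53]
Final: R3 = 46

46


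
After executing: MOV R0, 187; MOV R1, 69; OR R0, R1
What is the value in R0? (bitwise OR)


Register state trace:
  MOV R0, 187  → R0 = 187 (0b10111011)
  MOV R1, 69  → R1 = 69 (0b01000101)
  OR R0, R1   → R0 = 187 OR 69 = 255 (0b11111111)
Final: R0 = 255

255


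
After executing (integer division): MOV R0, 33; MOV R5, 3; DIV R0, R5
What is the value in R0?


Register state trace:
  MOV R0, 33  → R0 = 33
  MOV R5, 3  → R5 = 3
  DIV R0, R5  → R0 = 33 // 3 = 11
Final: R0 = 11

11


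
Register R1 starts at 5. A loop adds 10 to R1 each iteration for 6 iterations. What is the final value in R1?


Starting value: R1 = 5
  Iter 1: R1 = 5 + 10 = 15
  Iter 2: R1 = 15 + 10 = 25
  Iter 3: R1 = 25 + 10 = 35
  Iter 4: R1 = 35 + 10 = 45
  Iter 5: R1 = 45 + 10 = 55
  Iter 6: R1 = 55 + 10 = 65
Final: R1 = 65

65


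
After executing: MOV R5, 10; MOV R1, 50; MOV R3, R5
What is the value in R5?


Register state trace:
  MOV R5, 10  → R5 = 10
  MOV R1, 50  → R1 = 50
  MOV R3, R5  → R3 = 10
Final: R5 = 10

10


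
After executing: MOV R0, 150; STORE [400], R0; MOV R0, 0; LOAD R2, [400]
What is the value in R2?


Register and memory trace:
  MOV R0, 150  → R0 = 150
  STORE [400], R0  → mem[400] = 150
  MOV R0, 0  → R0 = 0
  LOAD R2, [400]  → R2 = mem[400] = 150
Final: R2 = 150

150


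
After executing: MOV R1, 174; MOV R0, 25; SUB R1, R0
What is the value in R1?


Register state trace:
  MOV R1, 174  → R1 = 174
  MOV R0, 25  → R0 = 25
  SUB R1, R0  → R1 = 174 - 25 = 149
Final: R1 = 149

149


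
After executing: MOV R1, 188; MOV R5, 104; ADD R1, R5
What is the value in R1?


Register state trace:
  MOV R1, 188  → R1 = 188
  MOV R5, 104  → R5 = 104
  ADD R1, R5  → R1 = 188 + 104 = 292
Final: R1 = 292

292


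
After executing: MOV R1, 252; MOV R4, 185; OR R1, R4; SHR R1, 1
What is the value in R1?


Register state trace:
  MOV R1, 252  → R1 = 252 (0b11111100)
  MOV R4, 185  → R4 = 185 (0b10111001)
  OR R1, R4  → R1 = 252 OR 185 = 253 (0b11111101)
  SHR R1, 1  → R1 = 253 >> 1 = 126
Final: R1 = 126

126


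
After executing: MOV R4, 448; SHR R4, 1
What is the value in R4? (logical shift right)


Register state trace:
  MOV R4, 448  → R4 = 448
  SHR R4, 1  → R4 = 448 >> 1 = 448 // 2^1 = 224
Final: R4 = 224

224


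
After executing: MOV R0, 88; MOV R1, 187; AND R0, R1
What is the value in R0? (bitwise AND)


Register state trace:
  MOV R0, 88  → R0 = 88 (0b01011000)
  MOV R1, 187  → R1 = 187 (0b10111011)
  AND R0, R1  → R0 = 88 AND 187 = 24 (0b00011000)
Final: R0 = 24

24


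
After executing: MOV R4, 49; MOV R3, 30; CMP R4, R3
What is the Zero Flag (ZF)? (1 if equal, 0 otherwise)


Register state trace:
  MOV R4, 49  → R4 = 49
  MOV R3, 30  → R3 = 30
  CMP R4, R3  → computes 49 - 30 = 19
  Result is nonzero, so values are not equal
ZF = 0

0


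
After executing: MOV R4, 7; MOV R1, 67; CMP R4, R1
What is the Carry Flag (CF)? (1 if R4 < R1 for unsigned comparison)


Register state trace:
  MOV R4, 7  → R4 = 7
  MOV R1, 67  → R1 = 67
  CMP R4, R1  → unsigned 7 - 67: borrow occurs
  7 < 67, so CF = 1
CF = 1

1


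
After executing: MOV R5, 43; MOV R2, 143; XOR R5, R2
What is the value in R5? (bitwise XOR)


Register state trace:
  MOV R5, 43  → R5 = 43 (0b00101011)
  MOV R2, 143  → R2 = 143 (0b10001111)
  XOR R5, R2  → R5 = 43 XOR 143 = 164 (0b10100100)
Final: R5 = 164

164


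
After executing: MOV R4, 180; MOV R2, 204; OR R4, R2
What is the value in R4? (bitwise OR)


Register state trace:
  MOV R4, 180  → R4 = 180 (0b10110100)
  MOV R2, 204  → R2 = 204 (0b11001100)
  OR R4, R2   → R4 = 180 OR 204 = 252 (0b11111100)
Final: R4 = 252

252


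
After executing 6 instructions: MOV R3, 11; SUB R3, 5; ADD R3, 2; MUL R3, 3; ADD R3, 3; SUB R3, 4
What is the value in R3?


Register state trace:
  MOV R3, 11  → R3 = 11
  SUB R3, 5  → R3 = 11 - 5 = 6
  ADD R3, 2  → R3 = 6 + 2 = 8
  MUL R3, 3  → R3 = 8 * 3 = 24
  ADD R3, 3  → R3 = 24 + 3 = 27
  SUB R3, 4  → R3 = 27 - 4 = 23
Final: R3 = 23

23


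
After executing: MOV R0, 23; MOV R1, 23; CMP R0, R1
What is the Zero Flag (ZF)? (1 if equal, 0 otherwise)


Register state trace:
  MOV R0, 23  → R0 = 23
  MOV R1, 23  → R1 = 23
  CMP R0, R1  → computes 23 - 23 = 0
  Result is zero, so values are equal
ZF = 1

1


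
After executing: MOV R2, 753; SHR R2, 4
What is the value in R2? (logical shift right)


Register state trace:
  MOV R2, 753  → R2 = 753
  SHR R2, 4  → R2 = 753 >> 4 = 753 // 2^4 = 47
Final: R2 = 47

47


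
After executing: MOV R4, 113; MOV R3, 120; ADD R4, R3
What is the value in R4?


Register state trace:
  MOV R4, 113  → R4 = 113
  MOV R3, 120  → R3 = 120
  ADD R4, R3  → R4 = 113 + 120 = 233
Final: R4 = 233

233


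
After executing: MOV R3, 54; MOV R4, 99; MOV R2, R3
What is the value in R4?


Register state trace:
  MOV R3, 54  → R3 = 54
  MOV R4, 99  → R4 = 99
  MOV R2, R3  → R2 = 54
Final: R4 = 99

99


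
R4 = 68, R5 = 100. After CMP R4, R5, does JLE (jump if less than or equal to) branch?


Trace:
  R4 = 68, R5 = 100
  CMP R4, R5  → compares 68 vs 100
  JLE checks: is 68 less than or equal to 100?
  68 < 100, so condition is true
Branch taken: Yes

Yes


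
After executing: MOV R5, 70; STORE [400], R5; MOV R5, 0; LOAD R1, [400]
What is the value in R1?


Register and memory trace:
  MOV R5, 70  → R5 = 70
  STORE [400], R5  → mem[400] = 70
  MOV R5, 0  → R5 = 0
  LOAD R1, [400]  → R1 = mem[400] = 70
Final: R1 = 70

70


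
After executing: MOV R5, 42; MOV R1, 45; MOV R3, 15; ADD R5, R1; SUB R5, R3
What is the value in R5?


Register state trace:
  MOV R5, 42  → R5 = 42
  MOV R1, 45  → R1 = 45
  MOV R3, 15  → R3 = 15
  ADD R5, R1  → R5 = 42 + 45 = 87
  SUB R5, R3  → R5 = 87 - 15 = 72
Final: R5 = 72

72


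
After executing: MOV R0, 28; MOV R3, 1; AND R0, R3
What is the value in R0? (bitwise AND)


Register state trace:
  MOV R0, 28  → R0 = 28 (0b00011100)
  MOV R3, 1  → R3 = 1 (0b00000001)
  AND R0, R3  → R0 = 28 AND 1 = 0 (0b00000000)
Final: R0 = 0

0


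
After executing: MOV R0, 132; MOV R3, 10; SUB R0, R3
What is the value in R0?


Register state trace:
  MOV R0, 132  → R0 = 132
  MOV R3, 10  → R3 = 10
  SUB R0, R3  → R0 = 132 - 10 = 122
Final: R0 = 122

122


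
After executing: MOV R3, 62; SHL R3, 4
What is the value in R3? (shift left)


Register state trace:
  MOV R3, 62  → R3 = 62
  SHL R3, 4  → R3 = 62 << 4 = 62 * 2^4 = 992
Final: R3 = 992

992


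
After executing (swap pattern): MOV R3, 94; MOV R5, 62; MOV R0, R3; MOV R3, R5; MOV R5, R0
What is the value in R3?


Register state trace (swap pattern):
  MOV R3, 94  → R3 = 94
  MOV R5, 62  → R5 = 62
  MOV R0, R3  → R0 = 94  (save R3)
  MOV R3, R5  → R3 = 62  (R3 gets R5's value)
  MOV R5, R0  → R5 = 94  (R5 gets saved value)
Final: R3 = 62

62


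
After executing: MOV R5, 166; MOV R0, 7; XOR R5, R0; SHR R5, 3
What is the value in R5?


Register state trace:
  MOV R5, 166  → R5 = 166 (0b10100110)
  MOV R0, 7  → R0 = 7 (0b00000111)
  XOR R5, R0  → R5 = 166 XOR 7 = 161 (0b10100001)
  SHR R5, 3  → R5 = 161 >> 3 = 20
Final: R5 = 20

20


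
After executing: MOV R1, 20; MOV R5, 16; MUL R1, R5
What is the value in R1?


Register state trace:
  MOV R1, 20  → R1 = 20
  MOV R5, 16  → R5 = 16
  MUL R1, R5  → R1 = 20 * 16 = 320
Final: R1 = 320

320


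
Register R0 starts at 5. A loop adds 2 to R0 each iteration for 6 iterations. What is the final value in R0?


Starting value: R0 = 5
  Iter 1: R0 = 5 + 2 = 7
  Iter 2: R0 = 7 + 2 = 9
  Iter 3: R0 = 9 + 2 = 11
  Iter 4: R0 = 11 + 2 = 13
  Iter 5: R0 = 13 + 2 = 15
  Iter 6: R0 = 15 + 2 = 17
Final: R0 = 17

17


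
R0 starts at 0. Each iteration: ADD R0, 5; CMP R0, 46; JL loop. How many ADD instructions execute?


Loop trace (R0 starts at 0, target 46, step 5):
  ADD #1: R0 = 0 + 5 = 5  → 5 < 46, loop
  ADD #2: R0 = 5 + 5 = 10  → 10 < 46, loop
  ADD #3: R0 = 10 + 5 = 15  → 15 < 46, loop
  ADD #4: R0 = 15 + 5 = 20  → 20 < 46, loop
  ADD #5: R0 = 20 + 5 = 25  → 25 < 46, loop
  ADD #6: R0 = 25 + 5 = 30  → 30 < 46, loop
  ADD #7: R0 = 30 + 5 = 35  → 35 < 46, loop
  ADD #8: R0 = 35 + 5 = 40  → 40 < 46, loop
  ADD #9: R0 = 40 + 5 = 45  → 45 < 46, loop
  ADD #10: R0 = 45 + 5 = 50  → 50 >= 46, exit
Total ADD instructions: 10

10


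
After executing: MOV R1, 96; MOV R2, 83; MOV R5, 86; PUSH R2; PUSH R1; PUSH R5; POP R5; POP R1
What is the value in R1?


Stack trace (top is rightmost):
  MOV R1, 96  → R1 = 96
  MOV R2, 83  → R2 = 83
  MOV R5, 86  → R5 = 86
  PUSH R2  → stack: [83]
  PUSH R1  → stack: [83, 96]
  PUSH R5  → stack: [83, 96, 86]
  POP R5  → R5 = 86, stack: [83, 96]
  POP R1  → R1 = 96, stack: [83]
Final: R1 = 96

96


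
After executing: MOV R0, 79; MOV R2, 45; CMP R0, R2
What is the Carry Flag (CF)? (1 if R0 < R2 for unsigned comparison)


Register state trace:
  MOV R0, 79  → R0 = 79
  MOV R2, 45  → R2 = 45
  CMP R0, R2  → unsigned 79 - 45: no borrow
  79 >= 45, so CF = 0
CF = 0

0


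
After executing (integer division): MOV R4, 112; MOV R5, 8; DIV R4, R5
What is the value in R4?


Register state trace:
  MOV R4, 112  → R4 = 112
  MOV R5, 8  → R5 = 8
  DIV R4, R5  → R4 = 112 // 8 = 14
Final: R4 = 14

14


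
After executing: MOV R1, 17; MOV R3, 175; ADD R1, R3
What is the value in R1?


Register state trace:
  MOV R1, 17  → R1 = 17
  MOV R3, 175  → R3 = 175
  ADD R1, R3  → R1 = 17 + 175 = 192
Final: R1 = 192

192


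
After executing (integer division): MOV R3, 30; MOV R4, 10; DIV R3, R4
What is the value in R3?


Register state trace:
  MOV R3, 30  → R3 = 30
  MOV R4, 10  → R4 = 10
  DIV R3, R4  → R3 = 30 // 10 = 3
Final: R3 = 3

3


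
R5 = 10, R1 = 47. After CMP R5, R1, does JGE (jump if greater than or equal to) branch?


Trace:
  R5 = 10, R1 = 47
  CMP R5, R1  → compares 10 vs 47
  JGE checks: is 10 greater than or equal to 47?
  10 < 47, so condition is false
Branch taken: No

No


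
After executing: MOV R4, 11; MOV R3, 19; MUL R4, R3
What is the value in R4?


Register state trace:
  MOV R4, 11  → R4 = 11
  MOV R3, 19  → R3 = 19
  MUL R4, R3  → R4 = 11 * 19 = 209
Final: R4 = 209

209


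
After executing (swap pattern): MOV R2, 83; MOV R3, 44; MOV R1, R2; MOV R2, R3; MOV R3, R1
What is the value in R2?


Register state trace (swap pattern):
  MOV R2, 83  → R2 = 83
  MOV R3, 44  → R3 = 44
  MOV R1, R2  → R1 = 83  (save R2)
  MOV R2, R3  → R2 = 44  (R2 gets R3's value)
  MOV R3, R1  → R3 = 83  (R3 gets saved value)
Final: R2 = 44

44


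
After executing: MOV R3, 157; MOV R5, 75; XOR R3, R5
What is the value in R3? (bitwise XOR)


Register state trace:
  MOV R3, 157  → R3 = 157 (0b10011101)
  MOV R5, 75  → R5 = 75 (0b01001011)
  XOR R3, R5  → R3 = 157 XOR 75 = 214 (0b11010110)
Final: R3 = 214

214


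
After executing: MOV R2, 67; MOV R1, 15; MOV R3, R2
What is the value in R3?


Register state trace:
  MOV R2, 67  → R2 = 67
  MOV R1, 15  → R1 = 15
  MOV R3, R2  → R3 = 67
Final: R3 = 67

67


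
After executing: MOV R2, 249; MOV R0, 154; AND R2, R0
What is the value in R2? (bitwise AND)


Register state trace:
  MOV R2, 249  → R2 = 249 (0b11111001)
  MOV R0, 154  → R0 = 154 (0b10011010)
  AND R2, R0  → R2 = 249 AND 154 = 152 (0b10011000)
Final: R2 = 152

152


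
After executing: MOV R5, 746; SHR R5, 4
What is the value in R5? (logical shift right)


Register state trace:
  MOV R5, 746  → R5 = 746
  SHR R5, 4  → R5 = 746 >> 4 = 746 // 2^4 = 46
Final: R5 = 46

46


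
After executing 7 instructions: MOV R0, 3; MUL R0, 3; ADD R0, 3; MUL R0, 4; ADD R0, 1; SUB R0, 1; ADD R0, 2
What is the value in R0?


Register state trace:
  MOV R0, 3  → R0 = 3
  MUL R0, 3  → R0 = 3 * 3 = 9
  ADD R0, 3  → R0 = 9 + 3 = 12
  MUL R0, 4  → R0 = 12 * 4 = 48
  ADD R0, 1  → R0 = 48 + 1 = 49
  SUB R0, 1  → R0 = 49 - 1 = 48
  ADD R0, 2  → R0 = 48 + 2 = 50
Final: R0 = 50

50


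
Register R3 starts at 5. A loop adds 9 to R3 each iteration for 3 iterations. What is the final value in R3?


Starting value: R3 = 5
  Iter 1: R3 = 5 + 9 = 14
  Iter 2: R3 = 14 + 9 = 23
  Iter 3: R3 = 23 + 9 = 32
Final: R3 = 32

32


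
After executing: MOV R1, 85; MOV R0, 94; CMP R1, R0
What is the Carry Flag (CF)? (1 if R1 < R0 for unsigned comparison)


Register state trace:
  MOV R1, 85  → R1 = 85
  MOV R0, 94  → R0 = 94
  CMP R1, R0  → unsigned 85 - 94: borrow occurs
  85 < 94, so CF = 1
CF = 1

1


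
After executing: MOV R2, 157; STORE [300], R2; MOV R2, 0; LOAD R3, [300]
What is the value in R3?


Register and memory trace:
  MOV R2, 157  → R2 = 157
  STORE [300], R2  → mem[300] = 157
  MOV R2, 0  → R2 = 0
  LOAD R3, [300]  → R3 = mem[300] = 157
Final: R3 = 157

157


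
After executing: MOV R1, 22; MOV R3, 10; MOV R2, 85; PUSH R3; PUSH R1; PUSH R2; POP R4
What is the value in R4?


Stack trace (top is rightmost):
  MOV R1, 22  → R1 = 22
  MOV R3, 10  → R3 = 10
  MOV R2, 85  → R2 = 85
  PUSH R3  → stack: [10]
  PUSH R1  → stack: [10, 22]
  PUSH R2  → stack: [10, 22, 85]
  POP R4  → R4 = 85, stack: [10, 22]
Final: R4 = 85

85


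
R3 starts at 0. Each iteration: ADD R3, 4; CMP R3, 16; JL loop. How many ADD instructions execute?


Loop trace (R3 starts at 0, target 16, step 4):
  ADD #1: R3 = 0 + 4 = 4  → 4 < 16, loop
  ADD #2: R3 = 4 + 4 = 8  → 8 < 16, loop
  ADD #3: R3 = 8 + 4 = 12  → 12 < 16, loop
  ADD #4: R3 = 12 + 4 = 16  → 16 >= 16, exit
Total ADD instructions: 4

4


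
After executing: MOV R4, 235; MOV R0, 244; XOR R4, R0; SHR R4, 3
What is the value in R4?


Register state trace:
  MOV R4, 235  → R4 = 235 (0b11101011)
  MOV R0, 244  → R0 = 244 (0b11110100)
  XOR R4, R0  → R4 = 235 XOR 244 = 31 (0b00011111)
  SHR R4, 3  → R4 = 31 >> 3 = 3
Final: R4 = 3

3


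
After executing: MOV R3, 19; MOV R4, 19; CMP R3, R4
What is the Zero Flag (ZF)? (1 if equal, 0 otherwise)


Register state trace:
  MOV R3, 19  → R3 = 19
  MOV R4, 19  → R4 = 19
  CMP R3, R4  → computes 19 - 19 = 0
  Result is zero, so values are equal
ZF = 1

1


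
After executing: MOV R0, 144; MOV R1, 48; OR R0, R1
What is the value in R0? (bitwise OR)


Register state trace:
  MOV R0, 144  → R0 = 144 (0b10010000)
  MOV R1, 48  → R1 = 48 (0b00110000)
  OR R0, R1   → R0 = 144 OR 48 = 176 (0b10110000)
Final: R0 = 176

176


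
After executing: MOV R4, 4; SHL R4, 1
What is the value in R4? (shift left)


Register state trace:
  MOV R4, 4  → R4 = 4
  SHL R4, 1  → R4 = 4 << 1 = 4 * 2^1 = 8
Final: R4 = 8

8


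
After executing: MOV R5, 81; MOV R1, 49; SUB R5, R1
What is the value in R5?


Register state trace:
  MOV R5, 81  → R5 = 81
  MOV R1, 49  → R1 = 49
  SUB R5, R1  → R5 = 81 - 49 = 32
Final: R5 = 32

32


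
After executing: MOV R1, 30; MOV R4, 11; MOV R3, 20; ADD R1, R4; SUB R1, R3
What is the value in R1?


Register state trace:
  MOV R1, 30  → R1 = 30
  MOV R4, 11  → R4 = 11
  MOV R3, 20  → R3 = 20
  ADD R1, R4  → R1 = 30 + 11 = 41
  SUB R1, R3  → R1 = 41 - 20 = 21
Final: R1 = 21

21


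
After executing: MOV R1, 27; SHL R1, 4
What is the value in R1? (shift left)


Register state trace:
  MOV R1, 27  → R1 = 27
  SHL R1, 4  → R1 = 27 << 4 = 27 * 2^4 = 432
Final: R1 = 432

432


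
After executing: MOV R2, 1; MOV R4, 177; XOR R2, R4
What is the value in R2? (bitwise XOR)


Register state trace:
  MOV R2, 1  → R2 = 1 (0b00000001)
  MOV R4, 177  → R4 = 177 (0b10110001)
  XOR R2, R4  → R2 = 1 XOR 177 = 176 (0b10110000)
Final: R2 = 176

176


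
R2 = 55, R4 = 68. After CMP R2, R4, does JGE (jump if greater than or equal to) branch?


Trace:
  R2 = 55, R4 = 68
  CMP R2, R4  → compares 55 vs 68
  JGE checks: is 55 greater than or equal to 68?
  55 < 68, so condition is false
Branch taken: No

No


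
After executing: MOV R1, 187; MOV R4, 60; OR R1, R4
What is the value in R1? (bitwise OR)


Register state trace:
  MOV R1, 187  → R1 = 187 (0b10111011)
  MOV R4, 60  → R4 = 60 (0b00111100)
  OR R1, R4   → R1 = 187 OR 60 = 191 (0b10111111)
Final: R1 = 191

191


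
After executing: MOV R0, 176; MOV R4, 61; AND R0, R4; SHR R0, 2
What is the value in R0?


Register state trace:
  MOV R0, 176  → R0 = 176 (0b10110000)
  MOV R4, 61  → R4 = 61 (0b00111101)
  AND R0, R4  → R0 = 176 AND 61 = 48 (0b00110000)
  SHR R0, 2  → R0 = 48 >> 2 = 12
Final: R0 = 12

12


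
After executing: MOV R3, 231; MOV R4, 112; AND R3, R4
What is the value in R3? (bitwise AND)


Register state trace:
  MOV R3, 231  → R3 = 231 (0b11100111)
  MOV R4, 112  → R4 = 112 (0b01110000)
  AND R3, R4  → R3 = 231 AND 112 = 96 (0b01100000)
Final: R3 = 96

96


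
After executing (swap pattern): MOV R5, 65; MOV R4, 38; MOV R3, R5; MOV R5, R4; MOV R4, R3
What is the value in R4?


Register state trace (swap pattern):
  MOV R5, 65  → R5 = 65
  MOV R4, 38  → R4 = 38
  MOV R3, R5  → R3 = 65  (save R5)
  MOV R5, R4  → R5 = 38  (R5 gets R4's value)
  MOV R4, R3  → R4 = 65  (R4 gets saved value)
Final: R4 = 65

65


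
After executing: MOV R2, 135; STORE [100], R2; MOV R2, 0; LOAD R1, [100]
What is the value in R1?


Register and memory trace:
  MOV R2, 135  → R2 = 135
  STORE [100], R2  → mem[100] = 135
  MOV R2, 0  → R2 = 0
  LOAD R1, [100]  → R1 = mem[100] = 135
Final: R1 = 135

135


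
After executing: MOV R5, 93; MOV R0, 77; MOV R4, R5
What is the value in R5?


Register state trace:
  MOV R5, 93  → R5 = 93
  MOV R0, 77  → R0 = 77
  MOV R4, R5  → R4 = 93
Final: R5 = 93

93


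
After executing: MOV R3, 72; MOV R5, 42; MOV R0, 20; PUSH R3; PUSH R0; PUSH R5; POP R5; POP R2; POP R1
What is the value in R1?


Stack trace (top is rightmost):
  MOV R3, 72  → R3 = 72
  MOV R5, 42  → R5 = 42
  MOV R0, 20  → R0 = 20
  PUSH R3  → stack: [72]
  PUSH R0  → stack: [72, 20]
  PUSH R5  → stack: [72, 20, 42]
  POP R5  → R5 = 42, stack: [72, 20]
  POP R2  → R2 = 20, stack: [72]
  POP R1  → R1 = 72, stack: []
Final: R1 = 72

72


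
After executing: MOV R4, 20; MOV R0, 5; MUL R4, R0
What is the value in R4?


Register state trace:
  MOV R4, 20  → R4 = 20
  MOV R0, 5  → R0 = 5
  MUL R4, R0  → R4 = 20 * 5 = 100
Final: R4 = 100

100


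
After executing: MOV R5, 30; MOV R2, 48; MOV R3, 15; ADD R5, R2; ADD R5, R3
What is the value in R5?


Register state trace:
  MOV R5, 30  → R5 = 30
  MOV R2, 48  → R2 = 48
  MOV R3, 15  → R3 = 15
  ADD R5, R2  → R5 = 30 + 48 = 78
  ADD R5, R3  → R5 = 78 + 15 = 93
Final: R5 = 93

93


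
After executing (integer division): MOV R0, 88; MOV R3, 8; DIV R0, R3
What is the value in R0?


Register state trace:
  MOV R0, 88  → R0 = 88
  MOV R3, 8  → R3 = 8
  DIV R0, R3  → R0 = 88 // 8 = 11
Final: R0 = 11

11


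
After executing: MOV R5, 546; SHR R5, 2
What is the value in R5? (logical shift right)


Register state trace:
  MOV R5, 546  → R5 = 546
  SHR R5, 2  → R5 = 546 >> 2 = 546 // 2^2 = 136
Final: R5 = 136

136


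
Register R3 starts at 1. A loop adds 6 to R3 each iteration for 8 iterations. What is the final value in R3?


Starting value: R3 = 1
  Iter 1: R3 = 1 + 6 = 7
  Iter 2: R3 = 7 + 6 = 13
  Iter 3: R3 = 13 + 6 = 19
  Iter 4: R3 = 19 + 6 = 25
  Iter 5: R3 = 25 + 6 = 31
  Iter 6: R3 = 31 + 6 = 37
  Iter 7: R3 = 37 + 6 = 43
  Iter 8: R3 = 43 + 6 = 49
Final: R3 = 49

49


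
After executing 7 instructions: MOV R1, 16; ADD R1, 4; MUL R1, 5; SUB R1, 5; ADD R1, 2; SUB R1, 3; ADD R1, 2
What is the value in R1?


Register state trace:
  MOV R1, 16  → R1 = 16
  ADD R1, 4  → R1 = 16 + 4 = 20
  MUL R1, 5  → R1 = 20 * 5 = 100
  SUB R1, 5  → R1 = 100 - 5 = 95
  ADD R1, 2  → R1 = 95 + 2 = 97
  SUB R1, 3  → R1 = 97 - 3 = 94
  ADD R1, 2  → R1 = 94 + 2 = 96
Final: R1 = 96

96


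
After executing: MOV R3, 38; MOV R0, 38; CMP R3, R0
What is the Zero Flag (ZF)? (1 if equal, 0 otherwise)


Register state trace:
  MOV R3, 38  → R3 = 38
  MOV R0, 38  → R0 = 38
  CMP R3, R0  → computes 38 - 38 = 0
  Result is zero, so values are equal
ZF = 1

1


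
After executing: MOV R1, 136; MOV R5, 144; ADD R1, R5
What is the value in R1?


Register state trace:
  MOV R1, 136  → R1 = 136
  MOV R5, 144  → R5 = 144
  ADD R1, R5  → R1 = 136 + 144 = 280
Final: R1 = 280

280


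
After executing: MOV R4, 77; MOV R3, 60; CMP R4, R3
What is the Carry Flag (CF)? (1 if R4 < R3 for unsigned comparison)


Register state trace:
  MOV R4, 77  → R4 = 77
  MOV R3, 60  → R3 = 60
  CMP R4, R3  → unsigned 77 - 60: no borrow
  77 >= 60, so CF = 0
CF = 0

0


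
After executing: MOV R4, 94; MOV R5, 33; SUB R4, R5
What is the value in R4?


Register state trace:
  MOV R4, 94  → R4 = 94
  MOV R5, 33  → R5 = 33
  SUB R4, R5  → R4 = 94 - 33 = 61
Final: R4 = 61

61


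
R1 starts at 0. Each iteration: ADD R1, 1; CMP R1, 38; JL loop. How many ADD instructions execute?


Loop trace (R1 starts at 0, target 38, step 1):
  ADD #1: R1 = 0 + 1 = 1  → 1 < 38, loop
  ADD #2: R1 = 1 + 1 = 2  → 2 < 38, loop
  ADD #3: R1 = 2 + 1 = 3  → 3 < 38, loop
  ADD #4: R1 = 3 + 1 = 4  → 4 < 38, loop
  ADD #5: R1 = 4 + 1 = 5  → 5 < 38, loop
  ADD #6: R1 = 5 + 1 = 6  → 6 < 38, loop
  ADD #7: R1 = 6 + 1 = 7  → 7 < 38, loop
  ADD #8: R1 = 7 + 1 = 8  → 8 < 38, loop
  ADD #9: R1 = 8 + 1 = 9  → 9 < 38, loop
  ADD #10: R1 = 9 + 1 = 10  → 10 < 38, loop
  ADD #11: R1 = 10 + 1 = 11  → 11 < 38, loop
  ADD #12: R1 = 11 + 1 = 12  → 12 < 38, loop
  ADD #13: R1 = 12 + 1 = 13  → 13 < 38, loop
  ADD #14: R1 = 13 + 1 = 14  → 14 < 38, loop
  ADD #15: R1 = 14 + 1 = 15  → 15 < 38, loop
  ADD #16: R1 = 15 + 1 = 16  → 16 < 38, loop
  ADD #17: R1 = 16 + 1 = 17  → 17 < 38, loop
  ADD #18: R1 = 17 + 1 = 18  → 18 < 38, loop
  ADD #19: R1 = 18 + 1 = 19  → 19 < 38, loop
  ADD #20: R1 = 19 + 1 = 20  → 20 < 38, loop
  ADD #21: R1 = 20 + 1 = 21  → 21 < 38, loop
  ADD #22: R1 = 21 + 1 = 22  → 22 < 38, loop
  ADD #23: R1 = 22 + 1 = 23  → 23 < 38, loop
  ADD #24: R1 = 23 + 1 = 24  → 24 < 38, loop
  ADD #25: R1 = 24 + 1 = 25  → 25 < 38, loop
  ADD #26: R1 = 25 + 1 = 26  → 26 < 38, loop
  ADD #27: R1 = 26 + 1 = 27  → 27 < 38, loop
  ADD #28: R1 = 27 + 1 = 28  → 28 < 38, loop
  ADD #29: R1 = 28 + 1 = 29  → 29 < 38, loop
  ADD #30: R1 = 29 + 1 = 30  → 30 < 38, loop
  ADD #31: R1 = 30 + 1 = 31  → 31 < 38, loop
  ADD #32: R1 = 31 + 1 = 32  → 32 < 38, loop
  ADD #33: R1 = 32 + 1 = 33  → 33 < 38, loop
  ADD #34: R1 = 33 + 1 = 34  → 34 < 38, loop
  ADD #35: R1 = 34 + 1 = 35  → 35 < 38, loop
  ADD #36: R1 = 35 + 1 = 36  → 36 < 38, loop
  ADD #37: R1 = 36 + 1 = 37  → 37 < 38, loop
  ADD #38: R1 = 37 + 1 = 38  → 38 >= 38, exit
Total ADD instructions: 38

38


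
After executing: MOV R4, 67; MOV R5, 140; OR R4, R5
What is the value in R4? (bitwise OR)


Register state trace:
  MOV R4, 67  → R4 = 67 (0b01000011)
  MOV R5, 140  → R5 = 140 (0b10001100)
  OR R4, R5   → R4 = 67 OR 140 = 207 (0b11001111)
Final: R4 = 207

207


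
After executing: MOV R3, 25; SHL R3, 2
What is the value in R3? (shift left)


Register state trace:
  MOV R3, 25  → R3 = 25
  SHL R3, 2  → R3 = 25 << 2 = 25 * 2^2 = 100
Final: R3 = 100

100


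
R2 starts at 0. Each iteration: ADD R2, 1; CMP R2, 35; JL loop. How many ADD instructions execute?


Loop trace (R2 starts at 0, target 35, step 1):
  ADD #1: R2 = 0 + 1 = 1  → 1 < 35, loop
  ADD #2: R2 = 1 + 1 = 2  → 2 < 35, loop
  ADD #3: R2 = 2 + 1 = 3  → 3 < 35, loop
  ADD #4: R2 = 3 + 1 = 4  → 4 < 35, loop
  ADD #5: R2 = 4 + 1 = 5  → 5 < 35, loop
  ADD #6: R2 = 5 + 1 = 6  → 6 < 35, loop
  ADD #7: R2 = 6 + 1 = 7  → 7 < 35, loop
  ADD #8: R2 = 7 + 1 = 8  → 8 < 35, loop
  ADD #9: R2 = 8 + 1 = 9  → 9 < 35, loop
  ADD #10: R2 = 9 + 1 = 10  → 10 < 35, loop
  ADD #11: R2 = 10 + 1 = 11  → 11 < 35, loop
  ADD #12: R2 = 11 + 1 = 12  → 12 < 35, loop
  ADD #13: R2 = 12 + 1 = 13  → 13 < 35, loop
  ADD #14: R2 = 13 + 1 = 14  → 14 < 35, loop
  ADD #15: R2 = 14 + 1 = 15  → 15 < 35, loop
  ADD #16: R2 = 15 + 1 = 16  → 16 < 35, loop
  ADD #17: R2 = 16 + 1 = 17  → 17 < 35, loop
  ADD #18: R2 = 17 + 1 = 18  → 18 < 35, loop
  ADD #19: R2 = 18 + 1 = 19  → 19 < 35, loop
  ADD #20: R2 = 19 + 1 = 20  → 20 < 35, loop
  ADD #21: R2 = 20 + 1 = 21  → 21 < 35, loop
  ADD #22: R2 = 21 + 1 = 22  → 22 < 35, loop
  ADD #23: R2 = 22 + 1 = 23  → 23 < 35, loop
  ADD #24: R2 = 23 + 1 = 24  → 24 < 35, loop
  ADD #25: R2 = 24 + 1 = 25  → 25 < 35, loop
  ADD #26: R2 = 25 + 1 = 26  → 26 < 35, loop
  ADD #27: R2 = 26 + 1 = 27  → 27 < 35, loop
  ADD #28: R2 = 27 + 1 = 28  → 28 < 35, loop
  ADD #29: R2 = 28 + 1 = 29  → 29 < 35, loop
  ADD #30: R2 = 29 + 1 = 30  → 30 < 35, loop
  ADD #31: R2 = 30 + 1 = 31  → 31 < 35, loop
  ADD #32: R2 = 31 + 1 = 32  → 32 < 35, loop
  ADD #33: R2 = 32 + 1 = 33  → 33 < 35, loop
  ADD #34: R2 = 33 + 1 = 34  → 34 < 35, loop
  ADD #35: R2 = 34 + 1 = 35  → 35 >= 35, exit
Total ADD instructions: 35

35


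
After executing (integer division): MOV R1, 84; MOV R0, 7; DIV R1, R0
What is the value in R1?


Register state trace:
  MOV R1, 84  → R1 = 84
  MOV R0, 7  → R0 = 7
  DIV R1, R0  → R1 = 84 // 7 = 12
Final: R1 = 12

12


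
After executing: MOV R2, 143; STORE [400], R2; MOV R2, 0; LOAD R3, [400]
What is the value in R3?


Register and memory trace:
  MOV R2, 143  → R2 = 143
  STORE [400], R2  → mem[400] = 143
  MOV R2, 0  → R2 = 0
  LOAD R3, [400]  → R3 = mem[400] = 143
Final: R3 = 143

143


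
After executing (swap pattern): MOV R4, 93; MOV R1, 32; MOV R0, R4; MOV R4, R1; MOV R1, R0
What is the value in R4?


Register state trace (swap pattern):
  MOV R4, 93  → R4 = 93
  MOV R1, 32  → R1 = 32
  MOV R0, R4  → R0 = 93  (save R4)
  MOV R4, R1  → R4 = 32  (R4 gets R1's value)
  MOV R1, R0  → R1 = 93  (R1 gets saved value)
Final: R4 = 32

32


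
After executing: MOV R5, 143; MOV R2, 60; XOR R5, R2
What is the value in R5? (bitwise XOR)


Register state trace:
  MOV R5, 143  → R5 = 143 (0b10001111)
  MOV R2, 60  → R2 = 60 (0b00111100)
  XOR R5, R2  → R5 = 143 XOR 60 = 179 (0b10110011)
Final: R5 = 179

179


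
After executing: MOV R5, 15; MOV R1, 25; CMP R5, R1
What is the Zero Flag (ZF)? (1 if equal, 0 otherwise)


Register state trace:
  MOV R5, 15  → R5 = 15
  MOV R1, 25  → R1 = 25
  CMP R5, R1  → computes 15 - 25 = -10
  Result is nonzero, so values are not equal
ZF = 0

0


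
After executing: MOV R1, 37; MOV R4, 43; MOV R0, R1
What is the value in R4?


Register state trace:
  MOV R1, 37  → R1 = 37
  MOV R4, 43  → R4 = 43
  MOV R0, R1  → R0 = 37
Final: R4 = 43

43


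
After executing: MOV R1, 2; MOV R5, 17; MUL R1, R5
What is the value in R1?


Register state trace:
  MOV R1, 2  → R1 = 2
  MOV R5, 17  → R5 = 17
  MUL R1, R5  → R1 = 2 * 17 = 34
Final: R1 = 34

34


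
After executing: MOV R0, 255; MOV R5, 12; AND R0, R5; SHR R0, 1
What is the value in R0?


Register state trace:
  MOV R0, 255  → R0 = 255 (0b11111111)
  MOV R5, 12  → R5 = 12 (0b00001100)
  AND R0, R5  → R0 = 255 AND 12 = 12 (0b00001100)
  SHR R0, 1  → R0 = 12 >> 1 = 6
Final: R0 = 6

6


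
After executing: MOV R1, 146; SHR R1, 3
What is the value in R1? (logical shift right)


Register state trace:
  MOV R1, 146  → R1 = 146
  SHR R1, 3  → R1 = 146 >> 3 = 146 // 2^3 = 18
Final: R1 = 18

18


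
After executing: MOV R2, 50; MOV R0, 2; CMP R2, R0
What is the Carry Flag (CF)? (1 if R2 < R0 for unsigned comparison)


Register state trace:
  MOV R2, 50  → R2 = 50
  MOV R0, 2  → R0 = 2
  CMP R2, R0  → unsigned 50 - 2: no borrow
  50 >= 2, so CF = 0
CF = 0

0


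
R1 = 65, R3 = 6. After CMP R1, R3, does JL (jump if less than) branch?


Trace:
  R1 = 65, R3 = 6
  CMP R1, R3  → compares 65 vs 6
  JL checks: is 65 less than 6?
  65 > 6, so condition is false
Branch taken: No

No


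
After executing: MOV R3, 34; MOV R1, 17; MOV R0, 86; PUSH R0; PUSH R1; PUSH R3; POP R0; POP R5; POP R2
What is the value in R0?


Stack trace (top is rightmost):
  MOV R3, 34  → R3 = 34
  MOV R1, 17  → R1 = 17
  MOV R0, 86  → R0 = 86
  PUSH R0  → stack: [86]
  PUSH R1  → stack: [86, 17]
  PUSH R3  → stack: [86, 17, 34]
  POP R0  → R0 = 34, stack: [86, 17]
  POP R5  → R5 = 17, stack: [86]
  POP R2  → R2 = 86, stack: []
Final: R0 = 34

34


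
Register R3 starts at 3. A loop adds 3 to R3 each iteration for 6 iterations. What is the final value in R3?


Starting value: R3 = 3
  Iter 1: R3 = 3 + 3 = 6
  Iter 2: R3 = 6 + 3 = 9
  Iter 3: R3 = 9 + 3 = 12
  Iter 4: R3 = 12 + 3 = 15
  Iter 5: R3 = 15 + 3 = 18
  Iter 6: R3 = 18 + 3 = 21
Final: R3 = 21

21


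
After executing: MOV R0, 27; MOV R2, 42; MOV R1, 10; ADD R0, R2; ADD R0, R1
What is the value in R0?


Register state trace:
  MOV R0, 27  → R0 = 27
  MOV R2, 42  → R2 = 42
  MOV R1, 10  → R1 = 10
  ADD R0, R2  → R0 = 27 + 42 = 69
  ADD R0, R1  → R0 = 69 + 10 = 79
Final: R0 = 79

79


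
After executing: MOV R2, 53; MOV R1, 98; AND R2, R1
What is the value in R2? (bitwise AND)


Register state trace:
  MOV R2, 53  → R2 = 53 (0b00110101)
  MOV R1, 98  → R1 = 98 (0b01100010)
  AND R2, R1  → R2 = 53 AND 98 = 32 (0b00100000)
Final: R2 = 32

32


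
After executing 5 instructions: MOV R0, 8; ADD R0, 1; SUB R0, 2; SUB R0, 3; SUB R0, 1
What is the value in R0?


Register state trace:
  MOV R0, 8  → R0 = 8
  ADD R0, 1  → R0 = 8 + 1 = 9
  SUB R0, 2  → R0 = 9 - 2 = 7
  SUB R0, 3  → R0 = 7 - 3 = 4
  SUB R0, 1  → R0 = 4 - 1 = 3
Final: R0 = 3

3


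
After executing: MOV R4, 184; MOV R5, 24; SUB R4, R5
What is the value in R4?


Register state trace:
  MOV R4, 184  → R4 = 184
  MOV R5, 24  → R5 = 24
  SUB R4, R5  → R4 = 184 - 24 = 160
Final: R4 = 160

160


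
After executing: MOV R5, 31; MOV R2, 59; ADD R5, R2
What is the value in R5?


Register state trace:
  MOV R5, 31  → R5 = 31
  MOV R2, 59  → R2 = 59
  ADD R5, R2  → R5 = 31 + 59 = 90
Final: R5 = 90

90


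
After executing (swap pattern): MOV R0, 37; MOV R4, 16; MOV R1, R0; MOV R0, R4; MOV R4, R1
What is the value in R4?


Register state trace (swap pattern):
  MOV R0, 37  → R0 = 37
  MOV R4, 16  → R4 = 16
  MOV R1, R0  → R1 = 37  (save R0)
  MOV R0, R4  → R0 = 16  (R0 gets R4's value)
  MOV R4, R1  → R4 = 37  (R4 gets saved value)
Final: R4 = 37

37


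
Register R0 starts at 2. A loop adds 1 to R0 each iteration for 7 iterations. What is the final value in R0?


Starting value: R0 = 2
  Iter 1: R0 = 2 + 1 = 3
  Iter 2: R0 = 3 + 1 = 4
  Iter 3: R0 = 4 + 1 = 5
  Iter 4: R0 = 5 + 1 = 6
  Iter 5: R0 = 6 + 1 = 7
  Iter 6: R0 = 7 + 1 = 8
  Iter 7: R0 = 8 + 1 = 9
Final: R0 = 9

9


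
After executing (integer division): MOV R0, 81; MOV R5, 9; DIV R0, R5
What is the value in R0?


Register state trace:
  MOV R0, 81  → R0 = 81
  MOV R5, 9  → R5 = 9
  DIV R0, R5  → R0 = 81 // 9 = 9
Final: R0 = 9

9


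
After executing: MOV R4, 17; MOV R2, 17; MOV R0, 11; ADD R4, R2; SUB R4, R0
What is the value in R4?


Register state trace:
  MOV R4, 17  → R4 = 17
  MOV R2, 17  → R2 = 17
  MOV R0, 11  → R0 = 11
  ADD R4, R2  → R4 = 17 + 17 = 34
  SUB R4, R0  → R4 = 34 - 11 = 23
Final: R4 = 23

23


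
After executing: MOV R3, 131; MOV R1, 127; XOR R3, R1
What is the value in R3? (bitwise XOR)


Register state trace:
  MOV R3, 131  → R3 = 131 (0b10000011)
  MOV R1, 127  → R1 = 127 (0b01111111)
  XOR R3, R1  → R3 = 131 XOR 127 = 252 (0b11111100)
Final: R3 = 252

252


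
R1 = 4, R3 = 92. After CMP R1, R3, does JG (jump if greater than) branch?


Trace:
  R1 = 4, R3 = 92
  CMP R1, R3  → compares 4 vs 92
  JG checks: is 4 greater than 92?
  4 < 92, so condition is false
Branch taken: No

No


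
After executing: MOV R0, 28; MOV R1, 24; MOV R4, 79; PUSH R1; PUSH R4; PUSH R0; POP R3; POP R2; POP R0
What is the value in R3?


Stack trace (top is rightmost):
  MOV R0, 28  → R0 = 28
  MOV R1, 24  → R1 = 24
  MOV R4, 79  → R4 = 79
  PUSH R1  → stack: [24]
  PUSH R4  → stack: [24, 79]
  PUSH R0  → stack: [24, 79, 28]
  POP R3  → R3 = 28, stack: [24, 79]
  POP R2  → R2 = 79, stack: [24]
  POP R0  → R0 = 24, stack: []
Final: R3 = 28

28


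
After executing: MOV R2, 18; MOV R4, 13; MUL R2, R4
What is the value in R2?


Register state trace:
  MOV R2, 18  → R2 = 18
  MOV R4, 13  → R4 = 13
  MUL R2, R4  → R2 = 18 * 13 = 234
Final: R2 = 234

234


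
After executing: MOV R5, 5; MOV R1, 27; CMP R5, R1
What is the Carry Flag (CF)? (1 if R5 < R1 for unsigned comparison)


Register state trace:
  MOV R5, 5  → R5 = 5
  MOV R1, 27  → R1 = 27
  CMP R5, R1  → unsigned 5 - 27: borrow occurs
  5 < 27, so CF = 1
CF = 1

1


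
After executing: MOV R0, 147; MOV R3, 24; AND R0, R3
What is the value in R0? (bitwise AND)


Register state trace:
  MOV R0, 147  → R0 = 147 (0b10010011)
  MOV R3, 24  → R3 = 24 (0b00011000)
  AND R0, R3  → R0 = 147 AND 24 = 16 (0b00010000)
Final: R0 = 16

16


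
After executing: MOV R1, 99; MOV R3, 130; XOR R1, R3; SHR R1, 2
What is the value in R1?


Register state trace:
  MOV R1, 99  → R1 = 99 (0b01100011)
  MOV R3, 130  → R3 = 130 (0b10000010)
  XOR R1, R3  → R1 = 99 XOR 130 = 225 (0b11100001)
  SHR R1, 2  → R1 = 225 >> 2 = 56
Final: R1 = 56

56


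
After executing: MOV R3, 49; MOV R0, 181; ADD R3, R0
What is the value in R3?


Register state trace:
  MOV R3, 49  → R3 = 49
  MOV R0, 181  → R0 = 181
  ADD R3, R0  → R3 = 49 + 181 = 230
Final: R3 = 230

230


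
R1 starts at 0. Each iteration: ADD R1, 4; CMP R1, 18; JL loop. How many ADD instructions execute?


Loop trace (R1 starts at 0, target 18, step 4):
  ADD #1: R1 = 0 + 4 = 4  → 4 < 18, loop
  ADD #2: R1 = 4 + 4 = 8  → 8 < 18, loop
  ADD #3: R1 = 8 + 4 = 12  → 12 < 18, loop
  ADD #4: R1 = 12 + 4 = 16  → 16 < 18, loop
  ADD #5: R1 = 16 + 4 = 20  → 20 >= 18, exit
Total ADD instructions: 5

5


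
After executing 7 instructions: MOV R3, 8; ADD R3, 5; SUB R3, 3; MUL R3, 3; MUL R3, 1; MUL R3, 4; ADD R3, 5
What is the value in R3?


Register state trace:
  MOV R3, 8  → R3 = 8
  ADD R3, 5  → R3 = 8 + 5 = 13
  SUB R3, 3  → R3 = 13 - 3 = 10
  MUL R3, 3  → R3 = 10 * 3 = 30
  MUL R3, 1  → R3 = 30 * 1 = 30
  MUL R3, 4  → R3 = 30 * 4 = 120
  ADD R3, 5  → R3 = 120 + 5 = 125
Final: R3 = 125

125
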